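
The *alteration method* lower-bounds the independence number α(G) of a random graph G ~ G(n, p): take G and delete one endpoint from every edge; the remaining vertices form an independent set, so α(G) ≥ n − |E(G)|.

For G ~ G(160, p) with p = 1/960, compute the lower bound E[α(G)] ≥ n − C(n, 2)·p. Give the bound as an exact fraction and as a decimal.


E[|E(G)|] = C(160, 2)·p = 12720 · (1/960) = 53/4.
E[α(G)] ≥ n − E[|E(G)|] = 160 − 53/4 = 587/4.
Numerically: ≈ 146.750.
(This is only a lower bound; the true E[α(G)] may be larger.)

E[α(G)] ≥ 587/4 ≈ 146.750.


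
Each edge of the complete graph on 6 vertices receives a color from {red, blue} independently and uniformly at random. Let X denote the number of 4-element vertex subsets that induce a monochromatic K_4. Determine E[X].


Let X = Σ_S X_S over the C(6, 4) = 15 subsets S of size 4, where X_S = 1 if the K_4 on S is monochromatic.
For a fixed S, the K_4 on S has C(4, 2) = 6 edges. P[all 6 edges red] = (1/2)^6, and likewise for blue, so P[monochromatic] = 2·(1/2)^6 = 2^{1 − 6} = 1/32.
By linearity of expectation: E[X] = C(6, 4) · 2^{1 − 6} = 15 · 1/32 = 15/32.
Numerically: E[X] ≈ 0.468750.

E[X] = C(6,4)·2^(1−C(4,2)) = 15/32 ≈ 0.468750.


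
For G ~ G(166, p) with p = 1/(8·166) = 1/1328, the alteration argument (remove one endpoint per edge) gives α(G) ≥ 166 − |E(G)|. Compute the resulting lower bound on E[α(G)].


E[|E(G)|] = C(166, 2)·p = 13695 · (1/1328) = 165/16.
E[α(G)] ≥ n − E[|E(G)|] = 166 − 165/16 = 2491/16.
Numerically: ≈ 155.68750.
(This is only a lower bound; the true E[α(G)] may be larger.)

E[α(G)] ≥ 2491/16 ≈ 155.68750.


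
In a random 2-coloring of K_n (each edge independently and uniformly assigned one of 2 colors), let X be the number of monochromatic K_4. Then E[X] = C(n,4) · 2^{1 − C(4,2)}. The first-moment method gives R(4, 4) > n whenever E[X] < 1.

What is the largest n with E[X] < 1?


We need C(n, 4) · 2^{1 − 6} < 1, i.e. C(n, 4) < 2^{6 − 1} = 32.
Check values of n near the boundary:
  n = 5: C(5, 4) = 5; 5 < 32? YES
  n = 6: C(6, 4) = 15; 15 < 32? YES
  n = 7: C(7, 4) = 35; 35 < 32? NO
  n = 8: C(8, 4) = 70; 70 < 32? NO
  n = 9: C(9, 4) = 126; 126 < 32? NO
The largest n with C(n, 4) < 32 is n = 6 (where E[X] = 15/32 ≈ 0.469). Hence R(4, 4) > 6, i.e. R(4, 4) ≥ 7.

Largest n = 6; hence R(4, 4) > 6.


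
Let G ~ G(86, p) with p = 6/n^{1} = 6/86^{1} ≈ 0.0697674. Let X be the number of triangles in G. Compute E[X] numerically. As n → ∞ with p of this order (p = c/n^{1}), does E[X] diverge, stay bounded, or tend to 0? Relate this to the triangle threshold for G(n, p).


Number of potential triangles: C(86, 3) = 102340.
Each occurs with probability p³ ≈ (0.0697674)³ ≈ 3.39592740e-04.
By linearity: E[X] = C(86, 3)·p³ ≈ 102340 · 3.39592740e-04 ≈ 34.753921.
Here α = 1, so p = 6/n is exactly at the triangle threshold p ~ 1/n. Asymptotically E[X] → c³/6 = 6³/6 = 36 ≈ 36.000000, a bounded constant. In this regime the triangle count is asymptotically Poisson(c³/6).

E[X] ≈ 34.753921; in regime p = Θ(1/n^{1}) E[X] stays bounded (at the triangle threshold p ~ 1/n).


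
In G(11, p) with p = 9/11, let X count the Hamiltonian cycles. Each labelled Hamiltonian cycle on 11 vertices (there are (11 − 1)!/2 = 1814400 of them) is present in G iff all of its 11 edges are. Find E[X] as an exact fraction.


K_11 has (11 − 1)!/2 = 1814400 labelled Hamiltonian cycles.
For each such Hamiltonian cycle H, let X_H = 1 if all 11 edges of H are present in G. Then P[X_H = 1] = p^{11} = (9/11)^{11} = 31381059609/285311670611.
By linearity of expectation: E[X] = Σ_H E[X_H] = 1814400 · p^{11} = 1814400 · 31381059609/285311670611 = 56937794554569600/285311670611.
Numerically: E[X] ≈ 199563.

E[X] = 1814400 · (9/11)^{11} = 56937794554569600/285311670611 ≈ 199563.


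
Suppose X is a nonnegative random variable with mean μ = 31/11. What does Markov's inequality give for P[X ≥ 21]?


μ = E[X] = 31/11, a = 21.
Markov: P[X ≥ 21] ≤ μ/a = (31/11)/21 = 31/231.
Numerically: ≈ 0.1342.
(Since a = 21 > μ = 2.8182, the bound 31/231 is < 1 and informative.)

P[X ≥ 21] ≤ 31/231 ≈ 0.1342.


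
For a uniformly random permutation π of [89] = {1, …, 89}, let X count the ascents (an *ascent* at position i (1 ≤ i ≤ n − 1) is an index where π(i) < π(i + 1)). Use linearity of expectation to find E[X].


Write X = Σ X_I over i = 1, …, 88, with X_I the indicator of one ascent.
There are 88 indicators.
For each fixed i, the pair (π(i), π(i+1)) is a uniformly random ordered pair of distinct values from {1, …, 89}; by symmetry P[π(i) < π(i+1)] = 1/2.
By linearity: E[X] = 88 · (1/2) = (89 − 1) · (1/2) = 44 ≈ 44.000000.

E[X] = 44 = 44.000000.


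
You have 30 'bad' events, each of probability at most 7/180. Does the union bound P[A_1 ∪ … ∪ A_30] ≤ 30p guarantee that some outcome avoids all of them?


Union bound: P[∪_{i=1}^{30} A_i] ≤ Σ_i P[A_i] ≤ 30·p = 30·(7/180) = 7/6.
Numerically: 7/6 ≈ 1.1666667.
Is 7/6 < 1? NO.
Since the bound 7/6 is ≥ 1, the union bound is uninformative here; it does NOT by itself certify existence.

30·p = 7/6 ≈ 1.1666667; existence NOT certified by the union bound.


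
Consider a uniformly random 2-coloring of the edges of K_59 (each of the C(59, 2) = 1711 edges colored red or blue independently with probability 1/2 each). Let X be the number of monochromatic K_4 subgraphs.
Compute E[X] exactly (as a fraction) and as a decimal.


Let X = Σ_S X_S over the C(59, 4) = 455126 subsets S of size 4, where X_S = 1 if the K_4 on S is monochromatic.
For a fixed S, the K_4 on S has C(4, 2) = 6 edges. P[all 6 edges red] = (1/2)^6, and likewise for blue, so P[monochromatic] = 2·(1/2)^6 = 2^{1 − 6} = 1/32.
By linearity: E[X] = C(59, 4) · 2^{1 − 6} = 455126 · 1/32 = 227563/16.
Numerically: E[X] ≈ 14222.6875.

E[X] = C(59,4)·2^(1−C(4,2)) = 227563/16 ≈ 14222.6875.


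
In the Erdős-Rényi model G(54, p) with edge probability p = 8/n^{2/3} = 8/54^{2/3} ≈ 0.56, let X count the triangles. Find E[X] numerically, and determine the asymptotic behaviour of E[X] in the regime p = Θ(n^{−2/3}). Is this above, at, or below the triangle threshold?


Number of potential triangles: C(54, 3) = 24804.
Each occurs with probability p³ ≈ (0.56)³ ≈ 1.755830e-01.
By linearity: E[X] = C(54, 3)·p³ ≈ 24804 · 1.755830e-01 ≈ 4355.1605.
Since α = 2/3 < 1, p = c/n^{2/3} ≫ 1/n is above the triangle threshold p ~ 1/n. Asymptotically E[X] ~ (c³/6)·n^{3(1−α)} = (8³/6)·n^{1} → ∞; triangles are abundant w.h.p.

E[X] ≈ 4355.1605; in regime p = Θ(1/n^{2/3}) E[X] diverges (above the triangle threshold p ~ 1/n).


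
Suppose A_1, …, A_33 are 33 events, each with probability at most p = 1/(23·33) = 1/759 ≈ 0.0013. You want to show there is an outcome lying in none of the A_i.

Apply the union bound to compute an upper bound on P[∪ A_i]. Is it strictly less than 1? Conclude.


Union bound: P[∪_{i=1}^{33} A_i] ≤ Σ_i P[A_i] ≤ 33·p = 33·(1/759) = 1/23.
Numerically: 1/23 ≈ 0.0435.
Is 1/23 < 1? YES.
Since P[∪ A_i] ≤ 1/23 < 1, the complement has P[∩ A_i^c] ≥ 1 − 1/23 = 22/23 > 0, so some outcome avoids every A_i.

33·p = 1/23 ≈ 0.0435; existence CERTIFIED by the union bound.


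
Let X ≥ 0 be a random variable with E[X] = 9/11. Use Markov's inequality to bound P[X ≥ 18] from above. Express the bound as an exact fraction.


μ = E[X] = 9/11, a = 18.
Markov: P[X ≥ 18] ≤ μ/a = (9/11)/18 = 1/22.
Numerically: ≈ 0.04545.
(Since a = 18 > μ = 0.81818, the bound 1/22 is < 1 and informative.)

P[X ≥ 18] ≤ 1/22 ≈ 0.04545.


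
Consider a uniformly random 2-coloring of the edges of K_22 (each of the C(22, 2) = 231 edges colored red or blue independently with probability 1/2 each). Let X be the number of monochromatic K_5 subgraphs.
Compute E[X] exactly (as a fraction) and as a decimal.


Let X = Σ_S X_S over the C(22, 5) = 26334 subsets S of size 5, where X_S = 1 if the K_5 on S is monochromatic.
For a fixed S, the K_5 on S has C(5, 2) = 10 edges. P[all 10 edges red] = (1/2)^10, and likewise for blue, so P[monochromatic] = 2·(1/2)^10 = 2^{1 − 10} = 1/512.
By linearity: E[X] = C(22, 5) · 2^{1 − 10} = 26334 · 1/512 = 13167/256.
Numerically: E[X] ≈ 51.4336.

E[X] = C(22,5)·2^(1−C(5,2)) = 13167/256 ≈ 51.4336.


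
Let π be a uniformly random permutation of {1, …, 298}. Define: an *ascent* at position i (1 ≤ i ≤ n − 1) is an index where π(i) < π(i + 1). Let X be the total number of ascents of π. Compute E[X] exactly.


Write X = Σ X_I over i = 1, …, 297, with X_I the indicator of one ascent.
There are 297 indicators.
For each fixed i, the pair (π(i), π(i+1)) is a uniformly random ordered pair of distinct values from {1, …, 298}; by symmetry P[π(i) < π(i+1)] = 1/2.
By linearity: E[X] = 297 · (1/2) = (298 − 1) · (1/2) = 297/2 ≈ 148.50000.

E[X] = 297/2 = 148.50000.


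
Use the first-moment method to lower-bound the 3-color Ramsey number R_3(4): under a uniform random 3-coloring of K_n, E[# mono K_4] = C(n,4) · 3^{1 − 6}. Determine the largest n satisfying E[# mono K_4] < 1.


We need C(n, 4) · 3^{1 − 6} < 1, i.e. C(n, 4) < 3^{6 − 1} = 243.
Check values of n near the boundary:
  n = 8: C(8, 4) = 70; 70 < 243? YES
  n = 9: C(9, 4) = 126; 126 < 243? YES
  n = 10: C(10, 4) = 210; 210 < 243? YES
  n = 11: C(11, 4) = 330; 330 < 243? NO
The largest n with C(n, 4) < 243 is n = 10 (where E[X] = 70/81 ≈ 0.8642). Hence R_3(4) > 10, i.e. R_3(4) ≥ 11.

Largest n = 10; hence R_3(4) > 10.


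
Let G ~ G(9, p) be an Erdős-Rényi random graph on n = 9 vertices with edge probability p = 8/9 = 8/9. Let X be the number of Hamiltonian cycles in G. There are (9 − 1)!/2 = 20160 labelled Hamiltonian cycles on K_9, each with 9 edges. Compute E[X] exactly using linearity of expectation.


K_9 has (9 − 1)!/2 = 20160 labelled Hamiltonian cycles.
For each such Hamiltonian cycle H, let X_H = 1 if all 9 edges of H are present in G. Then P[X_H = 1] = p^{9} = (8/9)^{9} = 134217728/387420489.
By linearity: E[X] = Σ_H E[X_H] = 20160 · p^{9} = 20160 · 134217728/387420489 = 300647710720/43046721.
Numerically: E[X] ≈ 6984.2.

E[X] = 20160 · (8/9)^{9} = 300647710720/43046721 ≈ 6984.2.


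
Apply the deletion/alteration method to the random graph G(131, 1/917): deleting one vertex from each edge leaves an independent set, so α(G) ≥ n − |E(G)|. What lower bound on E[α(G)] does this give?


E[|E(G)|] = C(131, 2)·p = 8515 · (1/917) = 65/7.
E[α(G)] ≥ n − E[|E(G)|] = 131 − 65/7 = 852/7.
Numerically: ≈ 121.7143.
(This is only a lower bound; the true E[α(G)] may be larger.)

E[α(G)] ≥ 852/7 ≈ 121.7143.


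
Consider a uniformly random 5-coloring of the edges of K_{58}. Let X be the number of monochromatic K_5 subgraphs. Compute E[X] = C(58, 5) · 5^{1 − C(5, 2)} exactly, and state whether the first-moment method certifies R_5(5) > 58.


E[X] = C(58, 5) · 5^{1 − 10} = 4582116 · 5^{−9} = 4582116/1953125.
As a reduced fraction: E[X] = 4582116/1953125 ≈ 2.346043.
Is E[X] < 1? NO.
Since E[X] ≥ 1, the first-moment bound is inconclusive at n = 58; it does NOT by itself certify R_5(5) > 58.

E[X] = 4582116/1953125 ≈ 2.346043; E[X] ≥ 1; first-moment method inconclusive here.


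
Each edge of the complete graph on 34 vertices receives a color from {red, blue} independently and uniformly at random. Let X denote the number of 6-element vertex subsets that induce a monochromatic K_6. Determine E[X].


Let X = Σ_S X_S over the C(34, 6) = 1344904 subsets S of size 6, where X_S = 1 if the K_6 on S is monochromatic.
For a fixed S, the K_6 on S has C(6, 2) = 15 edges. P[all 15 edges red] = (1/2)^15, and likewise for blue, so P[monochromatic] = 2·(1/2)^15 = 2^{1 − 15} = 1/16384.
Summing: E[X] = C(34, 6) · 2^{1 − 15} = 1344904 · 1/16384 = 168113/2048.
Numerically: E[X] ≈ 82.08643.

E[X] = C(34,6)·2^(1−C(6,2)) = 168113/2048 ≈ 82.08643.


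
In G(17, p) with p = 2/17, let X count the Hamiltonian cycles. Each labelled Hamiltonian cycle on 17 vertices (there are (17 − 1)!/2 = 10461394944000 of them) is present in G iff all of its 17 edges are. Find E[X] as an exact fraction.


K_17 has (17 − 1)!/2 = 10461394944000 labelled Hamiltonian cycles.
For each such Hamiltonian cycle H, let X_H = 1 if all 17 edges of H are present in G. Then P[X_H = 1] = p^{17} = (2/17)^{17} = 131072/827240261886336764177.
By linearity: E[X] = Σ_H E[X_H] = 10461394944000 · p^{17} = 10461394944000 · 131072/827240261886336764177 = 1371195958099968000/827240261886336764177.
Numerically: E[X] ≈ 0.0016576.

E[X] = 10461394944000 · (2/17)^{17} = 1371195958099968000/827240261886336764177 ≈ 0.0016576.


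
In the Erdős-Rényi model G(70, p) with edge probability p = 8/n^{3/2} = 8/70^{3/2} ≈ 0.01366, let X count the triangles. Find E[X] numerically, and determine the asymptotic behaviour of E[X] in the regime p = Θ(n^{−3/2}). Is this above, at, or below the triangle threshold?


Number of potential triangles: C(70, 3) = 54740.
Each occurs with probability p³ ≈ (0.01366)³ ≈ 2.5487591e-06.
By linearity: E[X] = C(70, 3)·p³ ≈ 54740 · 2.5487591e-06 ≈ 0.13952.
Since α = 3/2 > 1, p = c/n^{3/2} = o(1/n) is below the triangle threshold p ~ 1/n. Asymptotically E[X] ~ (c³/6)·n^{3(1−α)} = (8³/6)·n^{-1.5} → 0, so by Markov's inequality G has no triangles w.h.p.

E[X] ≈ 0.13952; in regime p = Θ(1/n^{3/2}) E[X] tends to 0 (below the triangle threshold p ~ 1/n).


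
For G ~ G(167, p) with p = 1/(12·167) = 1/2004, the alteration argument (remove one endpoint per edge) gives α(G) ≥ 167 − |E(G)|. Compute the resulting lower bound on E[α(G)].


E[|E(G)|] = C(167, 2)·p = 13861 · (1/2004) = 83/12.
E[α(G)] ≥ n − E[|E(G)|] = 167 − 83/12 = 1921/12.
Numerically: ≈ 160.083333.
(This is only a lower bound; the true E[α(G)] may be larger.)

E[α(G)] ≥ 1921/12 ≈ 160.083333.


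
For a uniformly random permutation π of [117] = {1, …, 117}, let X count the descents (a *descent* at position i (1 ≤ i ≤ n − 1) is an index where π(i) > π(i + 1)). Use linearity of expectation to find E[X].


Write X = Σ X_I over i = 1, …, 116, with X_I the indicator of one descent.
There are 116 indicators.
For each fixed i, the pair (π(i), π(i+1)) is a uniformly random ordered pair of distinct values from {1, …, 117}; by symmetry P[π(i) > π(i+1)] = 1/2.
By linearity: E[X] = 116 · (1/2) = (117 − 1) · (1/2) = 58 ≈ 58.00000.

E[X] = 58 = 58.00000.


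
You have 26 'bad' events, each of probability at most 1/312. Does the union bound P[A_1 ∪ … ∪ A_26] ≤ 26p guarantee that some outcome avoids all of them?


Union bound: P[∪_{i=1}^{26} A_i] ≤ Σ_i P[A_i] ≤ 26·p = 26·(1/312) = 1/12.
Numerically: 1/12 ≈ 0.083333.
Is 1/12 < 1? YES.
Since P[∪ A_i] ≤ 1/12 < 1, the complement has P[∩ A_i^c] ≥ 1 − 1/12 = 11/12 > 0, so some outcome avoids every A_i.

26·p = 1/12 ≈ 0.083333; existence CERTIFIED by the union bound.


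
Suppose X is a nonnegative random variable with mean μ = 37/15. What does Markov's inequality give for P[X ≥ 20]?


μ = E[X] = 37/15, a = 20.
Markov: P[X ≥ 20] ≤ μ/a = (37/15)/20 = 37/300.
Numerically: ≈ 0.123333.
(Since a = 20 > μ = 2.466667, the bound 37/300 is < 1 and informative.)

P[X ≥ 20] ≤ 37/300 ≈ 0.123333.


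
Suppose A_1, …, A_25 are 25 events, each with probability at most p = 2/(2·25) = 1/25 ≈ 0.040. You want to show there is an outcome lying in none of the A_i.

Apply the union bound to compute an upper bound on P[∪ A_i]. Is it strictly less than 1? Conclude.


Union bound: P[∪_{i=1}^{25} A_i] ≤ Σ_i P[A_i] ≤ 25·p = 25·(1/25) = 1.
Numerically: 1 ≈ 1.000.
Is 1 < 1? NO.
Since the bound 1 is ≥ 1, the union bound is uninformative here; it does NOT by itself certify existence.

25·p = 1 ≈ 1.000; existence NOT certified by the union bound.


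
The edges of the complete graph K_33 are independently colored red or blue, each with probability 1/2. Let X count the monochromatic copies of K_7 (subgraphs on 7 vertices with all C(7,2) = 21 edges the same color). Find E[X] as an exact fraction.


Let X = Σ_S X_S over the C(33, 7) = 4272048 subsets S of size 7, where X_S = 1 if the K_7 on S is monochromatic.
For a fixed S, the K_7 on S has C(7, 2) = 21 edges. P[all 21 edges red] = (1/2)^21, and likewise for blue, so P[monochromatic] = 2·(1/2)^21 = 2^{1 − 21} = 1/1048576.
By linearity: E[X] = C(33, 7) · 2^{1 − 21} = 4272048 · 1/1048576 = 267003/65536.
Numerically: E[X] ≈ 4.074142.

E[X] = C(33,7)·2^(1−C(7,2)) = 267003/65536 ≈ 4.074142.


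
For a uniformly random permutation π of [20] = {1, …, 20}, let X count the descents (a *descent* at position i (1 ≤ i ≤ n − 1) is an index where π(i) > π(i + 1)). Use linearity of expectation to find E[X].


Write X = Σ X_I over i = 1, …, 19, with X_I the indicator of one descent.
There are 19 indicators.
For each fixed i, the pair (π(i), π(i+1)) is a uniformly random ordered pair of distinct values from {1, …, 20}; by symmetry P[π(i) > π(i+1)] = 1/2.
By linearity: E[X] = 19 · (1/2) = (20 − 1) · (1/2) = 19/2 ≈ 9.50000.

E[X] = 19/2 = 9.50000.


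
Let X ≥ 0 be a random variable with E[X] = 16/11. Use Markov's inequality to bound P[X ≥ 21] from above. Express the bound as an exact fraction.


μ = E[X] = 16/11, a = 21.
Markov: P[X ≥ 21] ≤ μ/a = (16/11)/21 = 16/231.
Numerically: ≈ 0.06926.
(Since a = 21 > μ = 1.45455, the bound 16/231 is < 1 and informative.)

P[X ≥ 21] ≤ 16/231 ≈ 0.06926.


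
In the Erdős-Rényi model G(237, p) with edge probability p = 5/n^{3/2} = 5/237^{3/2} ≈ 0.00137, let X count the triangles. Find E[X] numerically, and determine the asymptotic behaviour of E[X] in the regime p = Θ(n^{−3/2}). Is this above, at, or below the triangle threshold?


Number of potential triangles: C(237, 3) = 2190670.
Each occurs with probability p³ ≈ (0.00137)³ ≈ 2.573608e-09.
By linearity: E[X] = C(237, 3)·p³ ≈ 2190670 · 2.573608e-09 ≈ 0.0056.
Since α = 3/2 > 1, p = c/n^{3/2} = o(1/n) is below the triangle threshold p ~ 1/n. Asymptotically E[X] ~ (c³/6)·n^{3(1−α)} = (5³/6)·n^{-1.5} → 0, so by Markov's inequality G has no triangles w.h.p.

E[X] ≈ 0.0056; in regime p = Θ(1/n^{3/2}) E[X] tends to 0 (below the triangle threshold p ~ 1/n).


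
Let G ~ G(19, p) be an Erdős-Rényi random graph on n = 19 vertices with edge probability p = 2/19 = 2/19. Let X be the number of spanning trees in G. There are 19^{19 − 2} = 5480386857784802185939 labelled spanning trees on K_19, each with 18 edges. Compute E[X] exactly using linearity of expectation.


K_19 has 19^{19 − 2} = 5480386857784802185939 labelled spanning trees.
For each such spanning tree H, let X_H = 1 if all 18 edges of H are present in G. Then P[X_H = 1] = p^{18} = (2/19)^{18} = 262144/104127350297911241532841.
Summing the indicators: E[X] = Σ_H E[X_H] = 5480386857784802185939 · p^{18} = 5480386857784802185939 · 262144/104127350297911241532841 = 262144/19.
Numerically: E[X] ≈ 13797.

E[X] = 5480386857784802185939 · (2/19)^{18} = 262144/19 ≈ 13797.


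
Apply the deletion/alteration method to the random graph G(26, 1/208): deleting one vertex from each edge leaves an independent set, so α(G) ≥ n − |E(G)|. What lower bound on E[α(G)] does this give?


E[|E(G)|] = C(26, 2)·p = 325 · (1/208) = 25/16.
E[α(G)] ≥ n − E[|E(G)|] = 26 − 25/16 = 391/16.
Numerically: ≈ 24.4375.
(This is only a lower bound; the true E[α(G)] may be larger.)

E[α(G)] ≥ 391/16 ≈ 24.4375.


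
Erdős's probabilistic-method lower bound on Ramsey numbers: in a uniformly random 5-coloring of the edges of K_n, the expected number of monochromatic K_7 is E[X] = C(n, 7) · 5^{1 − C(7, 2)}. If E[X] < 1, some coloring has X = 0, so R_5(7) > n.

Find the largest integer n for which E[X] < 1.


We need C(n, 7) · 5^{1 − 21} < 1, i.e. C(n, 7) < 5^{21 − 1} = 95367431640625.
Check values of n near the boundary:
  n = 335: C(335, 7) = 88202498238195; 88202498238195 < 95367431640625? YES
  n = 336: C(336, 7) = 90079147136880; 90079147136880 < 95367431640625? YES
  n = 337: C(337, 7) = 91989916924632; 91989916924632 < 95367431640625? YES
  n = 338: C(338, 7) = 93935323022736; 93935323022736 < 95367431640625? YES
  n = 339: C(339, 7) = 95915887062372; 95915887062372 < 95367431640625? NO
  n = 340: C(340, 7) = 97932136940560; 97932136940560 < 95367431640625? NO
The largest n with C(n, 7) < 95367431640625 is n = 338 (where E[X] = 93935323022736/95367431640625 ≈ 0.9850). Hence R_5(7) > 338, i.e. R_5(7) ≥ 339.

Largest n = 338; hence R_5(7) > 338.


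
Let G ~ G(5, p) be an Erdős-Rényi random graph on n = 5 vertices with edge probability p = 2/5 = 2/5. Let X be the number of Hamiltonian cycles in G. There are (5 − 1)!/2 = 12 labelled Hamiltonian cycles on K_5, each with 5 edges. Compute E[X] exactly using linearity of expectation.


K_5 has (5 − 1)!/2 = 12 labelled Hamiltonian cycles.
For each such Hamiltonian cycle H, let X_H = 1 if all 5 edges of H are present in G. Then P[X_H = 1] = p^{5} = (2/5)^{5} = 32/3125.
By linearity: E[X] = Σ_H E[X_H] = 12 · p^{5} = 12 · 32/3125 = 384/3125.
Numerically: E[X] ≈ 0.12288.

E[X] = 12 · (2/5)^{5} = 384/3125 ≈ 0.12288.


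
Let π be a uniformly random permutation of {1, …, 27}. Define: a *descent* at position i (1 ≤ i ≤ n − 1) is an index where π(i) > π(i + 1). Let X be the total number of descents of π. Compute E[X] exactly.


Write X = Σ X_I over i = 1, …, 26, with X_I the indicator of one descent.
There are 26 indicators.
For each fixed i, the pair (π(i), π(i+1)) is a uniformly random ordered pair of distinct values from {1, …, 27}; by symmetry P[π(i) > π(i+1)] = 1/2.
By linearity: E[X] = 26 · (1/2) = (27 − 1) · (1/2) = 13 ≈ 13.0000.

E[X] = 13 = 13.0000.


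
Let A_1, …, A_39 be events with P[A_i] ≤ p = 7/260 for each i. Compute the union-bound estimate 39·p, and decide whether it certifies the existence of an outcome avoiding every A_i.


Union bound: P[∪_{i=1}^{39} A_i] ≤ Σ_i P[A_i] ≤ 39·p = 39·(7/260) = 21/20.
Numerically: 21/20 ≈ 1.050.
Is 21/20 < 1? NO.
Since the bound 21/20 is ≥ 1, the union bound is uninformative here; it does NOT by itself certify existence.

39·p = 21/20 ≈ 1.050; existence NOT certified by the union bound.


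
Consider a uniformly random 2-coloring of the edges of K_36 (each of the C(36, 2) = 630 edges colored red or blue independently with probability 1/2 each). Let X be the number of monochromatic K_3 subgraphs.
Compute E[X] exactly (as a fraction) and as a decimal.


Let X = Σ_S X_S over the C(36, 3) = 7140 subsets S of size 3, where X_S = 1 if the K_3 on S is monochromatic.
For a fixed S, the K_3 on S has C(3, 2) = 3 edges. P[all 3 edges red] = (1/2)^3, and likewise for blue, so P[monochromatic] = 2·(1/2)^3 = 2^{1 − 3} = 1/4.
By linearity: E[X] = C(36, 3) · 2^{1 − 3} = 7140 · 1/4 = 1785.
Numerically: E[X] ≈ 1785.00000.

E[X] = C(36,3)·2^(1−C(3,2)) = 1785 ≈ 1785.00000.


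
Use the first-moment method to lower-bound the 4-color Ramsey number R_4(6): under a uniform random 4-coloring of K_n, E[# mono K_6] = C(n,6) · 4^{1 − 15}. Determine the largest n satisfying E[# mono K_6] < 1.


We need C(n, 6) · 4^{1 − 15} < 1, i.e. C(n, 6) < 4^{15 − 1} = 268435456.
Check values of n near the boundary:
  n = 72: C(72, 6) = 156238908; 156238908 < 268435456? YES
  n = 73: C(73, 6) = 170230452; 170230452 < 268435456? YES
  n = 74: C(74, 6) = 185250786; 185250786 < 268435456? YES
  n = 75: C(75, 6) = 201359550; 201359550 < 268435456? YES
  n = 76: C(76, 6) = 218618940; 218618940 < 268435456? YES
  n = 77: C(77, 6) = 237093780; 237093780 < 268435456? YES
  n = 78: C(78, 6) = 256851595; 256851595 < 268435456? YES
  n = 79: C(79, 6) = 277962685; 277962685 < 268435456? NO
  n = 80: C(80, 6) = 300500200; 300500200 < 268435456? NO
The largest n with C(n, 6) < 268435456 is n = 78 (where E[X] = 256851595/268435456 ≈ 0.956847). Hence R_4(6) > 78, i.e. R_4(6) ≥ 79.

Largest n = 78; hence R_4(6) > 78.


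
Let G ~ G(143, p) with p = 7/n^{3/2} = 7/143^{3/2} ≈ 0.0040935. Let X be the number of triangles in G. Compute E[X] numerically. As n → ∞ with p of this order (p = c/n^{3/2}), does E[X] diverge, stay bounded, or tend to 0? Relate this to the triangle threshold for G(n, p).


Number of potential triangles: C(143, 3) = 477191.
Each occurs with probability p³ ≈ (0.0040935)³ ≈ 6.8593340e-08.
By linearity: E[X] = C(143, 3)·p³ ≈ 477191 · 6.8593340e-08 ≈ 0.03273.
Since α = 3/2 > 1, p = c/n^{3/2} = o(1/n) is below the triangle threshold p ~ 1/n. Asymptotically E[X] ~ (c³/6)·n^{3(1−α)} = (7³/6)·n^{-1.5} → 0, so by Markov's inequality G has no triangles w.h.p.

E[X] ≈ 0.03273; in regime p = Θ(1/n^{3/2}) E[X] tends to 0 (below the triangle threshold p ~ 1/n).


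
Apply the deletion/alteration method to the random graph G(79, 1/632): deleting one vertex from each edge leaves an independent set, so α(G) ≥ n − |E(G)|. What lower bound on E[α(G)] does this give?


E[|E(G)|] = C(79, 2)·p = 3081 · (1/632) = 39/8.
E[α(G)] ≥ n − E[|E(G)|] = 79 − 39/8 = 593/8.
Numerically: ≈ 74.125.
(This is only a lower bound; the true E[α(G)] may be larger.)

E[α(G)] ≥ 593/8 ≈ 74.125.


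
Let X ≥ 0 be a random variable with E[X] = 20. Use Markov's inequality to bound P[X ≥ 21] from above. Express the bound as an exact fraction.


μ = E[X] = 20, a = 21.
Markov: P[X ≥ 21] ≤ μ/a = (20)/21 = 20/21.
Numerically: ≈ 0.952381.
(Since a = 21 > μ = 20.000000, the bound 20/21 is < 1 and informative.)

P[X ≥ 21] ≤ 20/21 ≈ 0.952381.


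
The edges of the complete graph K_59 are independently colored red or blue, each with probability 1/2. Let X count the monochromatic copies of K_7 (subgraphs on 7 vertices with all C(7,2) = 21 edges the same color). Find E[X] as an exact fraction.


Let X = Σ_S X_S over the C(59, 7) = 341149446 subsets S of size 7, where X_S = 1 if the K_7 on S is monochromatic.
For a fixed S, the K_7 on S has C(7, 2) = 21 edges. P[all 21 edges red] = (1/2)^21, and likewise for blue, so P[monochromatic] = 2·(1/2)^21 = 2^{1 − 21} = 1/1048576.
By linearity of expectation: E[X] = C(59, 7) · 2^{1 − 21} = 341149446 · 1/1048576 = 170574723/524288.
Numerically: E[X] ≈ 325.345.

E[X] = C(59,7)·2^(1−C(7,2)) = 170574723/524288 ≈ 325.345.


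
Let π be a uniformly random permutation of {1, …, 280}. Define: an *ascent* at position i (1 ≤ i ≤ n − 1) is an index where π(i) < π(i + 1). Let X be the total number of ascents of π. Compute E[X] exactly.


Write X = Σ X_I over i = 1, …, 279, with X_I the indicator of one ascent.
There are 279 indicators.
For each fixed i, the pair (π(i), π(i+1)) is a uniformly random ordered pair of distinct values from {1, …, 280}; by symmetry P[π(i) < π(i+1)] = 1/2.
By linearity: E[X] = 279 · (1/2) = (280 − 1) · (1/2) = 279/2 ≈ 139.50000.

E[X] = 279/2 = 139.50000.


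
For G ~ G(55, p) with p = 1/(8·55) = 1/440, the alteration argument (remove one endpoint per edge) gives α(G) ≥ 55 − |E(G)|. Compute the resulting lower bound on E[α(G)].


E[|E(G)|] = C(55, 2)·p = 1485 · (1/440) = 27/8.
E[α(G)] ≥ n − E[|E(G)|] = 55 − 27/8 = 413/8.
Numerically: ≈ 51.6250.
(This is only a lower bound; the true E[α(G)] may be larger.)

E[α(G)] ≥ 413/8 ≈ 51.6250.


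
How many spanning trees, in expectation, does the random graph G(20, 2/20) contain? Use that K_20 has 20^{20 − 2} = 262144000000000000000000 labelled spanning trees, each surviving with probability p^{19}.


K_20 has 20^{20 − 2} = 262144000000000000000000 labelled spanning trees.
For each such spanning tree H, let X_H = 1 if all 19 edges of H are present in G. Then P[X_H = 1] = p^{19} = (1/10)^{19} = 1/10000000000000000000.
Summing the indicators: E[X] = Σ_H E[X_H] = 262144000000000000000000 · p^{19} = 262144000000000000000000 · 1/10000000000000000000 = 131072/5.
Numerically: E[X] ≈ 2.62e+04.

E[X] = 262144000000000000000000 · (1/10)^{19} = 131072/5 ≈ 2.62e+04.


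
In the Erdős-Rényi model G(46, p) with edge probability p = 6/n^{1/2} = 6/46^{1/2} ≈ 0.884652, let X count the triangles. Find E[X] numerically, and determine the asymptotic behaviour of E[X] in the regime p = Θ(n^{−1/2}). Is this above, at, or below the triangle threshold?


Number of potential triangles: C(46, 3) = 15180.
Each occurs with probability p³ ≈ (0.884652)³ ≈ 6.92336142e-01.
By linearity: E[X] = C(46, 3)·p³ ≈ 15180 · 6.92336142e-01 ≈ 10509.662635.
Since α = 1/2 < 1, p = c/n^{1/2} ≫ 1/n is above the triangle threshold p ~ 1/n. Asymptotically E[X] ~ (c³/6)·n^{3(1−α)} = (6³/6)·n^{1.5} → ∞; triangles are abundant w.h.p.

E[X] ≈ 10509.662635; in regime p = Θ(1/n^{1/2}) E[X] diverges (above the triangle threshold p ~ 1/n).


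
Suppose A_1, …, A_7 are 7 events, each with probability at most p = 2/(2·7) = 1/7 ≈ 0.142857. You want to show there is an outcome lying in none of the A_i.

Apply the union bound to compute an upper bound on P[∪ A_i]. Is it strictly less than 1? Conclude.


Union bound: P[∪_{i=1}^{7} A_i] ≤ Σ_i P[A_i] ≤ 7·p = 7·(1/7) = 1.
Numerically: 1 ≈ 1.000000.
Is 1 < 1? NO.
Since the bound 1 is ≥ 1, the union bound is uninformative here; it does NOT by itself certify existence.

7·p = 1 ≈ 1.000000; existence NOT certified by the union bound.


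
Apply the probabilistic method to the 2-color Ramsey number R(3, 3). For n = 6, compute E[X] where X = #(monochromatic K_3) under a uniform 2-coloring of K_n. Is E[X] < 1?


E[X] = C(6, 3) · 2^{1 − 3} = 20 · 2^{−2} = 20/4.
As a reduced fraction: E[X] = 5 ≈ 5.00000.
Is E[X] < 1? NO.
Since E[X] ≥ 1, the first-moment bound is inconclusive at n = 6; it does NOT by itself certify R(3, 3) > 6.

E[X] = 5 ≈ 5.00000; E[X] ≥ 1; first-moment method inconclusive here.


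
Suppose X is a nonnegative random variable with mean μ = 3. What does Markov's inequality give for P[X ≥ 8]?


μ = E[X] = 3, a = 8.
Markov: P[X ≥ 8] ≤ μ/a = (3)/8 = 3/8.
Numerically: ≈ 0.37500.
(Since a = 8 > μ = 3.00000, the bound 3/8 is < 1 and informative.)

P[X ≥ 8] ≤ 3/8 ≈ 0.37500.


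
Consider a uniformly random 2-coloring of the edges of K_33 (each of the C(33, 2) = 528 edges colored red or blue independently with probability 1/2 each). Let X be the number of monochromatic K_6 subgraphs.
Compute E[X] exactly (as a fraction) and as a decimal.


Let X = Σ_S X_S over the C(33, 6) = 1107568 subsets S of size 6, where X_S = 1 if the K_6 on S is monochromatic.
For a fixed S, the K_6 on S has C(6, 2) = 15 edges. P[all 15 edges red] = (1/2)^15, and likewise for blue, so P[monochromatic] = 2·(1/2)^15 = 2^{1 − 15} = 1/16384.
Summing: E[X] = C(33, 6) · 2^{1 − 15} = 1107568 · 1/16384 = 69223/1024.
Numerically: E[X] ≈ 67.600586.

E[X] = C(33,6)·2^(1−C(6,2)) = 69223/1024 ≈ 67.600586.


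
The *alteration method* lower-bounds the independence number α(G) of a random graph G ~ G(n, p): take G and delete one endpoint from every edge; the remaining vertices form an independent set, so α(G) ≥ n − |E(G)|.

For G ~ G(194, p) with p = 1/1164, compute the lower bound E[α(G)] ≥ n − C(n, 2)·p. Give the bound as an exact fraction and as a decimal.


E[|E(G)|] = C(194, 2)·p = 18721 · (1/1164) = 193/12.
E[α(G)] ≥ n − E[|E(G)|] = 194 − 193/12 = 2135/12.
Numerically: ≈ 177.917.
(This is only a lower bound; the true E[α(G)] may be larger.)

E[α(G)] ≥ 2135/12 ≈ 177.917.


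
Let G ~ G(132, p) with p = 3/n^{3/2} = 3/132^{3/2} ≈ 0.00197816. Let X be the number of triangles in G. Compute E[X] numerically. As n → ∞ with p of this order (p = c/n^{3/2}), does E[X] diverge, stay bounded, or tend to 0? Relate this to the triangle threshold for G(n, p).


Number of potential triangles: C(132, 3) = 374660.
Each occurs with probability p³ ≈ (0.00197816)³ ≈ 7.74071493e-09.
By linearity: E[X] = C(132, 3)·p³ ≈ 374660 · 7.74071493e-09 ≈ 0.002900.
Since α = 3/2 > 1, p = c/n^{3/2} = o(1/n) is below the triangle threshold p ~ 1/n. Asymptotically E[X] ~ (c³/6)·n^{3(1−α)} = (3³/6)·n^{-1.5} → 0, so by Markov's inequality G has no triangles w.h.p.

E[X] ≈ 0.002900; in regime p = Θ(1/n^{3/2}) E[X] tends to 0 (below the triangle threshold p ~ 1/n).


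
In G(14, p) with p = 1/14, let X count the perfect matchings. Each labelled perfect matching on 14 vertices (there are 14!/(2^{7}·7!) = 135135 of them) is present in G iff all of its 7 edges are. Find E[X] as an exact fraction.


K_14 has 14!/(2^{7}·7!) = 135135 labelled perfect matchings.
For each such perfect matching H, let X_H = 1 if all 7 edges of H are present in G. Then P[X_H = 1] = p^{7} = (1/14)^{7} = 1/105413504.
By linearity of expectation: E[X] = Σ_H E[X_H] = 135135 · p^{7} = 135135 · 1/105413504 = 19305/15059072.
Numerically: E[X] ≈ 0.001282.

E[X] = 135135 · (1/14)^{7} = 19305/15059072 ≈ 0.001282.


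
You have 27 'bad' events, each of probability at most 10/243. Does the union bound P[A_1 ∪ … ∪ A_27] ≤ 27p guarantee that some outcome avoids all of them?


Union bound: P[∪_{i=1}^{27} A_i] ≤ Σ_i P[A_i] ≤ 27·p = 27·(10/243) = 10/9.
Numerically: 10/9 ≈ 1.11111.
Is 10/9 < 1? NO.
Since the bound 10/9 is ≥ 1, the union bound is uninformative here; it does NOT by itself certify existence.

27·p = 10/9 ≈ 1.11111; existence NOT certified by the union bound.


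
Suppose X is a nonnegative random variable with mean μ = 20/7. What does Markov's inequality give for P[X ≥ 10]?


μ = E[X] = 20/7, a = 10.
Markov: P[X ≥ 10] ≤ μ/a = (20/7)/10 = 2/7.
Numerically: ≈ 0.28571.
(Since a = 10 > μ = 2.85714, the bound 2/7 is < 1 and informative.)

P[X ≥ 10] ≤ 2/7 ≈ 0.28571.


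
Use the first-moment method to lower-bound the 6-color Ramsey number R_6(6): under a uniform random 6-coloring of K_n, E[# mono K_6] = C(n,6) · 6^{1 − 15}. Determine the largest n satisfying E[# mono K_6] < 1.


We need C(n, 6) · 6^{1 − 15} < 1, i.e. C(n, 6) < 6^{15 − 1} = 78364164096.
Check values of n near the boundary:
  n = 197: C(197, 6) = 75176946208; 75176946208 < 78364164096? YES
  n = 198: C(198, 6) = 77526225777; 77526225777 < 78364164096? YES
  n = 199: C(199, 6) = 79936367511; 79936367511 < 78364164096? NO
  n = 200: C(200, 6) = 82408626300; 82408626300 < 78364164096? NO
  n = 201: C(201, 6) = 84944276340; 84944276340 < 78364164096? NO
The largest n with C(n, 6) < 78364164096 is n = 198 (where E[X] = 25842075259/26121388032 ≈ 0.989307). Hence R_6(6) > 198, i.e. R_6(6) ≥ 199.

Largest n = 198; hence R_6(6) > 198.


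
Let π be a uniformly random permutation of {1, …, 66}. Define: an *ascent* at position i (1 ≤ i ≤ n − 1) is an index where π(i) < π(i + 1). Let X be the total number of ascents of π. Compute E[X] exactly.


Write X = Σ X_I over i = 1, …, 65, with X_I the indicator of one ascent.
There are 65 indicators.
For each fixed i, the pair (π(i), π(i+1)) is a uniformly random ordered pair of distinct values from {1, …, 66}; by symmetry P[π(i) < π(i+1)] = 1/2.
By linearity: E[X] = 65 · (1/2) = (66 − 1) · (1/2) = 65/2 ≈ 32.500.

E[X] = 65/2 = 32.500.


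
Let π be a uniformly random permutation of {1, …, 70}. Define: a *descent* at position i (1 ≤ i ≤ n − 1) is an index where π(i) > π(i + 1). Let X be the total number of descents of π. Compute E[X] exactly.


Write X = Σ X_I over i = 1, …, 69, with X_I the indicator of one descent.
There are 69 indicators.
For each fixed i, the pair (π(i), π(i+1)) is a uniformly random ordered pair of distinct values from {1, …, 70}; by symmetry P[π(i) > π(i+1)] = 1/2.
By linearity: E[X] = 69 · (1/2) = (70 − 1) · (1/2) = 69/2 ≈ 34.500000.

E[X] = 69/2 = 34.500000.


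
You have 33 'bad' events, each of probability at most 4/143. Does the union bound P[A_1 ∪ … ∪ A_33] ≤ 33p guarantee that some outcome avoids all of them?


Union bound: P[∪_{i=1}^{33} A_i] ≤ Σ_i P[A_i] ≤ 33·p = 33·(4/143) = 12/13.
Numerically: 12/13 ≈ 0.923077.
Is 12/13 < 1? YES.
Since P[∪ A_i] ≤ 12/13 < 1, the complement has P[∩ A_i^c] ≥ 1 − 12/13 = 1/13 > 0, so some outcome avoids every A_i.

33·p = 12/13 ≈ 0.923077; existence CERTIFIED by the union bound.


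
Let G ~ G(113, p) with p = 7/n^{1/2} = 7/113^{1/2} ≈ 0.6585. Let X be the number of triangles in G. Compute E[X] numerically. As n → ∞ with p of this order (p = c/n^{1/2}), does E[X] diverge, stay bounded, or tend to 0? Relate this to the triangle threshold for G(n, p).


Number of potential triangles: C(113, 3) = 234136.
Each occurs with probability p³ ≈ (0.6585)³ ≈ 2.8554625e-01.
By linearity: E[X] = C(113, 3)·p³ ≈ 234136 · 2.8554625e-01 ≈ 66856.65583.
Since α = 1/2 < 1, p = c/n^{1/2} ≫ 1/n is above the triangle threshold p ~ 1/n. Asymptotically E[X] ~ (c³/6)·n^{3(1−α)} = (7³/6)·n^{1.5} → ∞; triangles are abundant w.h.p.

E[X] ≈ 66856.65583; in regime p = Θ(1/n^{1/2}) E[X] diverges (above the triangle threshold p ~ 1/n).


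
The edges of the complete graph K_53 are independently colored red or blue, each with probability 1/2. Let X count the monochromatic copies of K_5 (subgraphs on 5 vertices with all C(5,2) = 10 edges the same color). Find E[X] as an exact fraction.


Let X = Σ_S X_S over the C(53, 5) = 2869685 subsets S of size 5, where X_S = 1 if the K_5 on S is monochromatic.
For a fixed S, the K_5 on S has C(5, 2) = 10 edges. P[all 10 edges red] = (1/2)^10, and likewise for blue, so P[monochromatic] = 2·(1/2)^10 = 2^{1 − 10} = 1/512.
By linearity of expectation: E[X] = C(53, 5) · 2^{1 − 10} = 2869685 · 1/512 = 2869685/512.
Numerically: E[X] ≈ 5604.8535.

E[X] = C(53,5)·2^(1−C(5,2)) = 2869685/512 ≈ 5604.8535.


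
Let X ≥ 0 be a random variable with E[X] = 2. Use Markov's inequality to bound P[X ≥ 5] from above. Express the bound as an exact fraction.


μ = E[X] = 2, a = 5.
Markov: P[X ≥ 5] ≤ μ/a = (2)/5 = 2/5.
Numerically: ≈ 0.400.
(Since a = 5 > μ = 2.000, the bound 2/5 is < 1 and informative.)

P[X ≥ 5] ≤ 2/5 ≈ 0.400.


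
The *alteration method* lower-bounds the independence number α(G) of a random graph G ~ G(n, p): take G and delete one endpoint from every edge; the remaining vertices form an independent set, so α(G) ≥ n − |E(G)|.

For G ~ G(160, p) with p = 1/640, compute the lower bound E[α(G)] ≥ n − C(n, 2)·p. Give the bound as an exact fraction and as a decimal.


E[|E(G)|] = C(160, 2)·p = 12720 · (1/640) = 159/8.
E[α(G)] ≥ n − E[|E(G)|] = 160 − 159/8 = 1121/8.
Numerically: ≈ 140.12500.
(This is only a lower bound; the true E[α(G)] may be larger.)

E[α(G)] ≥ 1121/8 ≈ 140.12500.


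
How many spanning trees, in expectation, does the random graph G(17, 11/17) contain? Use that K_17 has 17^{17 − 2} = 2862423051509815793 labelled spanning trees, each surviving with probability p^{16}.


K_17 has 17^{17 − 2} = 2862423051509815793 labelled spanning trees.
For each such spanning tree H, let X_H = 1 if all 16 edges of H are present in G. Then P[X_H = 1] = p^{16} = (11/17)^{16} = 45949729863572161/48661191875666868481.
By linearity of expectation: E[X] = Σ_H E[X_H] = 2862423051509815793 · p^{16} = 2862423051509815793 · 45949729863572161/48661191875666868481 = 45949729863572161/17.
Numerically: E[X] ≈ 2.7e+15.

E[X] = 2862423051509815793 · (11/17)^{16} = 45949729863572161/17 ≈ 2.7e+15.


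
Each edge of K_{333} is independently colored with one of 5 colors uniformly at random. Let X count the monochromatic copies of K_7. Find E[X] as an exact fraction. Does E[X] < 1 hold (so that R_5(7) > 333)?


E[X] = C(333, 7) · 5^{1 − 21} = 84549532139028 · 5^{−20} = 84549532139028/95367431640625.
As a reduced fraction: E[X] = 84549532139028/95367431640625 ≈ 0.886566.
Is E[X] < 1? YES.
Since E[X] < 1, there exists a 5-coloring of K_{333} with no monochromatic K_7; hence R_5(7) > 333.

E[X] = 84549532139028/95367431640625 ≈ 0.886566; E[X] < 1, so R_5(7) > 333.
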